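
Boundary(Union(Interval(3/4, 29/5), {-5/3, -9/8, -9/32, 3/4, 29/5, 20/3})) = {-5/3, -9/8, -9/32, 3/4, 29/5, 20/3}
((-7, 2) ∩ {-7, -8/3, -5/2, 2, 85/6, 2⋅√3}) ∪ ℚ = ℚ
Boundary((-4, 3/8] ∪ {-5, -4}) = {-5, -4, 3/8}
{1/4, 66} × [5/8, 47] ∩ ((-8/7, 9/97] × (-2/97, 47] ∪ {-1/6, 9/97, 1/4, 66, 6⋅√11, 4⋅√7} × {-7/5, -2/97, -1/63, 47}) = {1/4, 66} × {47}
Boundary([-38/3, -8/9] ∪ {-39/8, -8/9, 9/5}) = {-38/3, -8/9, 9/5}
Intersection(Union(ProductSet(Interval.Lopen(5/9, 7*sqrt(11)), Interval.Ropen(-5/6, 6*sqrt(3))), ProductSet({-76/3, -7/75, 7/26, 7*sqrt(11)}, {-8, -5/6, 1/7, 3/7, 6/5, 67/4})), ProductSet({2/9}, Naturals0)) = EmptySet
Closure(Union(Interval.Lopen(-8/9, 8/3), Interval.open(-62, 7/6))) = Interval(-62, 8/3)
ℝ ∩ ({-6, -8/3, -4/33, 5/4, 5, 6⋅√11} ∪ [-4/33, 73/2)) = {-6, -8/3} ∪ [-4/33, 73/2)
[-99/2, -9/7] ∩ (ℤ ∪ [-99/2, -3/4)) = [-99/2, -9/7] ∪ {-49, -48, …, -2}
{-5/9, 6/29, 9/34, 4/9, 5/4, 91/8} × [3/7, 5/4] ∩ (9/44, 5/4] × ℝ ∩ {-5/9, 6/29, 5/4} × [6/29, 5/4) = {6/29, 5/4} × [3/7, 5/4)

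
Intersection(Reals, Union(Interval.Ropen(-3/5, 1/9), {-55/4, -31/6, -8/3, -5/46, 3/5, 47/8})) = Union({-55/4, -31/6, -8/3, 3/5, 47/8}, Interval.Ropen(-3/5, 1/9))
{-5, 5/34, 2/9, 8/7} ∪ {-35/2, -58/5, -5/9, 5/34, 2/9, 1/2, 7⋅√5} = {-35/2, -58/5, -5, -5/9, 5/34, 2/9, 1/2, 8/7, 7⋅√5}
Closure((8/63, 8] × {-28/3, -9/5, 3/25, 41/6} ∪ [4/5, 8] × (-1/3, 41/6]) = ([8/63, 8] × {-28/3, -9/5, 3/25, 41/6}) ∪ ([4/5, 8] × [-1/3, 41/6])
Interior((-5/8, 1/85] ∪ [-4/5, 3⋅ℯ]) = (-4/5, 3⋅ℯ)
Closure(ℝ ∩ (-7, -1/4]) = [-7, -1/4]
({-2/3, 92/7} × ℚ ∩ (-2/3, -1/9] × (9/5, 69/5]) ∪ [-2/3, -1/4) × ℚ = [-2/3, -1/4) × ℚ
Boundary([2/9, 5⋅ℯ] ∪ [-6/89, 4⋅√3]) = {-6/89, 5⋅ℯ}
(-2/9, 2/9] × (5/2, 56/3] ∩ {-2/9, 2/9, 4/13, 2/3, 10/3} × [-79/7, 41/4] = {2/9} × (5/2, 41/4]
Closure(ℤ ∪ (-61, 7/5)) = ℤ ∪ [-61, 7/5]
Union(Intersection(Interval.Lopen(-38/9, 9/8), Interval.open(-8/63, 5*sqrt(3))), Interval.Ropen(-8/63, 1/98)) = Interval(-8/63, 9/8)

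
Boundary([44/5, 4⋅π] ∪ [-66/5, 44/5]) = {-66/5, 4⋅π}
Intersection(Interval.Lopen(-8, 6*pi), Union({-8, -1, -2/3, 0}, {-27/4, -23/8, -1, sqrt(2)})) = {-27/4, -23/8, -1, -2/3, 0, sqrt(2)}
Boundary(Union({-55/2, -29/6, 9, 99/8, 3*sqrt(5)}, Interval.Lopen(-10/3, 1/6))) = {-55/2, -29/6, -10/3, 1/6, 9, 99/8, 3*sqrt(5)}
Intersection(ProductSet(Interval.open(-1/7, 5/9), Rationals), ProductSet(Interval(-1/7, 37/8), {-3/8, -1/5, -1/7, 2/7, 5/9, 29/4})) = ProductSet(Interval.open(-1/7, 5/9), {-3/8, -1/5, -1/7, 2/7, 5/9, 29/4})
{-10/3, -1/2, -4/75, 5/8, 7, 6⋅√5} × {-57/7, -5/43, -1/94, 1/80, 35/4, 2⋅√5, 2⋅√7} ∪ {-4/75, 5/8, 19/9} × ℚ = ({-4/75, 5/8, 19/9} × ℚ) ∪ ({-10/3, -1/2, -4/75, 5/8, 7, 6⋅√5} × {-57/7, -5/43, -1/94, 1/80, 35/4, 2⋅√5, 2⋅√7})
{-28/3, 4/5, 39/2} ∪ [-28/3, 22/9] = [-28/3, 22/9] ∪ {39/2}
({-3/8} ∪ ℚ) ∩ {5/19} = {5/19}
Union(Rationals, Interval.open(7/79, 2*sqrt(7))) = Union(Interval.Ropen(7/79, 2*sqrt(7)), Rationals)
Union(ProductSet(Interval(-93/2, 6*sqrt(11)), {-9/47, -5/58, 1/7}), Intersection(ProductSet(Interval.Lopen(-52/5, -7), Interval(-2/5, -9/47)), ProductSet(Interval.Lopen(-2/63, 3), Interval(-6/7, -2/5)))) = ProductSet(Interval(-93/2, 6*sqrt(11)), {-9/47, -5/58, 1/7})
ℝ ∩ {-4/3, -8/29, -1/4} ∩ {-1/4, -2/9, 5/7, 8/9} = {-1/4}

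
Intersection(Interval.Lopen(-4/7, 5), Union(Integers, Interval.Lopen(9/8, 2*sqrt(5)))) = Union(Interval.Lopen(9/8, 2*sqrt(5)), Range(0, 6, 1))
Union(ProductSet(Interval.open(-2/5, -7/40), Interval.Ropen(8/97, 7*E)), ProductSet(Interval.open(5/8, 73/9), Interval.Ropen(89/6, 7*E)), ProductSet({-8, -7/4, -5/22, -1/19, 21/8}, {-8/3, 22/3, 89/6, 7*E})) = Union(ProductSet({-8, -7/4, -5/22, -1/19, 21/8}, {-8/3, 22/3, 89/6, 7*E}), ProductSet(Interval.open(-2/5, -7/40), Interval.Ropen(8/97, 7*E)), ProductSet(Interval.open(5/8, 73/9), Interval.Ropen(89/6, 7*E)))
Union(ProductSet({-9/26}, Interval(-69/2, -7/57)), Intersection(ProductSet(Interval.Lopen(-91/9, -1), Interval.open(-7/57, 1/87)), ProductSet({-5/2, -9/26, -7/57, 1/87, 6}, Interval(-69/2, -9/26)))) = ProductSet({-9/26}, Interval(-69/2, -7/57))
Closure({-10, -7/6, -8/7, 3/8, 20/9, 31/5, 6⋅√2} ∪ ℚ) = ℝ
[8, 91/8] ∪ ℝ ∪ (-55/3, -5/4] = (-∞, ∞)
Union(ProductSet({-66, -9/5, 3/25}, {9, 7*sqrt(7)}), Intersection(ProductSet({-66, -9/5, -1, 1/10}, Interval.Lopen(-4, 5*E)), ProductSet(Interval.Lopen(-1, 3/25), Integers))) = Union(ProductSet({1/10}, Range(-3, 14, 1)), ProductSet({-66, -9/5, 3/25}, {9, 7*sqrt(7)}))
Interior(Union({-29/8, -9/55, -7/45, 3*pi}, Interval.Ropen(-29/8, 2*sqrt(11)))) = Interval.open(-29/8, 2*sqrt(11))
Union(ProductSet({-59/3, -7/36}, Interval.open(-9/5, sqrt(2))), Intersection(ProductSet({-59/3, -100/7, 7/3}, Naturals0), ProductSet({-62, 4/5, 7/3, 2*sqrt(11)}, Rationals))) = Union(ProductSet({7/3}, Naturals0), ProductSet({-59/3, -7/36}, Interval.open(-9/5, sqrt(2))))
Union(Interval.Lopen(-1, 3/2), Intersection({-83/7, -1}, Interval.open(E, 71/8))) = Interval.Lopen(-1, 3/2)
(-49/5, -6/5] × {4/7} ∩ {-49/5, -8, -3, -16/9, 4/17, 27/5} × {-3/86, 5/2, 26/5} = ∅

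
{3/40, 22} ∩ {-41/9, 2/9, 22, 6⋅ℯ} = {22}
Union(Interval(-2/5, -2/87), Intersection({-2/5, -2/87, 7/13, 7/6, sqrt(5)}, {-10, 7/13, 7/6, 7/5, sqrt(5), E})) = Union({7/13, 7/6, sqrt(5)}, Interval(-2/5, -2/87))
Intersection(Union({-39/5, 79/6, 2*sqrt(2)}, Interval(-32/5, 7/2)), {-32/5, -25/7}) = {-32/5, -25/7}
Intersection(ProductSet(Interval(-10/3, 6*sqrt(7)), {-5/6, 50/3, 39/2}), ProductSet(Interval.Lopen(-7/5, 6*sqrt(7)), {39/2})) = ProductSet(Interval.Lopen(-7/5, 6*sqrt(7)), {39/2})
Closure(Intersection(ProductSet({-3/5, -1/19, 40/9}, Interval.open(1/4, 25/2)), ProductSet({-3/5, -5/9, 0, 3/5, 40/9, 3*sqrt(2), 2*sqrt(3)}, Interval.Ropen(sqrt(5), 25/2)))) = ProductSet({-3/5, 40/9}, Interval(sqrt(5), 25/2))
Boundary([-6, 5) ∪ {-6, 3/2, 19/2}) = {-6, 5, 19/2}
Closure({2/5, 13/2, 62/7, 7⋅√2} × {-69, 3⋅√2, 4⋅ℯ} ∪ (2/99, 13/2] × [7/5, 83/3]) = ([2/99, 13/2] × [7/5, 83/3]) ∪ ({2/5, 13/2, 62/7, 7⋅√2} × {-69, 3⋅√2, 4⋅ℯ})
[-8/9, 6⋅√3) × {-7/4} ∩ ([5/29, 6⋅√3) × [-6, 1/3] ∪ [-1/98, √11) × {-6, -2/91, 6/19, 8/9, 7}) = [5/29, 6⋅√3) × {-7/4}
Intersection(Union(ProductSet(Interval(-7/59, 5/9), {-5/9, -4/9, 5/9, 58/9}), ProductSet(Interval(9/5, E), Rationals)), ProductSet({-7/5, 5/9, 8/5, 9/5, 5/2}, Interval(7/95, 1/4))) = ProductSet({9/5, 5/2}, Intersection(Interval(7/95, 1/4), Rationals))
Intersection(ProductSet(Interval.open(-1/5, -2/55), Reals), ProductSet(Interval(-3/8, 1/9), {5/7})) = ProductSet(Interval.open(-1/5, -2/55), {5/7})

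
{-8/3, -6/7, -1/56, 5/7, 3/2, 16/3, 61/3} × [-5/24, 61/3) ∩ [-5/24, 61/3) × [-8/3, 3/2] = {-1/56, 5/7, 3/2, 16/3} × [-5/24, 3/2]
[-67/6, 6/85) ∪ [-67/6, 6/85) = [-67/6, 6/85)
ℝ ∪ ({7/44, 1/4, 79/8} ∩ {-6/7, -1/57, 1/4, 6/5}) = ℝ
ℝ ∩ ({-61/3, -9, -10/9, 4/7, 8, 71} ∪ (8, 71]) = {-61/3, -9, -10/9, 4/7} ∪ [8, 71]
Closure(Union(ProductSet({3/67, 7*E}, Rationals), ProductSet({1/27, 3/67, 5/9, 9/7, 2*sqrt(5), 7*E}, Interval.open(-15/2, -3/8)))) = Union(ProductSet({3/67, 7*E}, Reals), ProductSet({1/27, 3/67, 5/9, 9/7, 2*sqrt(5), 7*E}, Interval(-15/2, -3/8)))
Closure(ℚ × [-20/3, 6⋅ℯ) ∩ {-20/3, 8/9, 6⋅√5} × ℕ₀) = {-20/3, 8/9} × {0, 1, …, 16}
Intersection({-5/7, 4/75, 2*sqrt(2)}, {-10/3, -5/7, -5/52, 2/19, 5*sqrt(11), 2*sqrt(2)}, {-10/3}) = EmptySet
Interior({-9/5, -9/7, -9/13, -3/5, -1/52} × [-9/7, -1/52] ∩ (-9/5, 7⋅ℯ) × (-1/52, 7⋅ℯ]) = ∅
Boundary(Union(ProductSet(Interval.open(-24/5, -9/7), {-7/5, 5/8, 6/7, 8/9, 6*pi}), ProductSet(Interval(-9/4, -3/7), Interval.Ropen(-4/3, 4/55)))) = Union(ProductSet({-9/4, -3/7}, Interval(-4/3, 4/55)), ProductSet(Interval(-24/5, -9/7), {-7/5, 5/8, 6/7, 8/9, 6*pi}), ProductSet(Interval(-9/4, -3/7), {-4/3, 4/55}))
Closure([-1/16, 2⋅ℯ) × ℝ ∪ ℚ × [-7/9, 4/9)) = (ℚ × [-7/9, 4/9)) ∪ ([-1/16, 2⋅ℯ] × ℝ) ∪ (((-∞, -1/16] ∪ [2⋅ℯ, ∞)) × [-7/9, 4/9])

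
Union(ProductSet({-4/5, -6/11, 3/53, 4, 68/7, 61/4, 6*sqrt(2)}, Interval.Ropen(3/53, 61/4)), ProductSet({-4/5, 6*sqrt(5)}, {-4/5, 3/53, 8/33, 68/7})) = Union(ProductSet({-4/5, 6*sqrt(5)}, {-4/5, 3/53, 8/33, 68/7}), ProductSet({-4/5, -6/11, 3/53, 4, 68/7, 61/4, 6*sqrt(2)}, Interval.Ropen(3/53, 61/4)))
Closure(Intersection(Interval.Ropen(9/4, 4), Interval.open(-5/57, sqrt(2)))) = EmptySet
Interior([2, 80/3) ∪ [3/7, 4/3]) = (3/7, 4/3) ∪ (2, 80/3)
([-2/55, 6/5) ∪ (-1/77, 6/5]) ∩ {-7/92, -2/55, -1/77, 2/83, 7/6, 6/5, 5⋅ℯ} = {-2/55, -1/77, 2/83, 7/6, 6/5}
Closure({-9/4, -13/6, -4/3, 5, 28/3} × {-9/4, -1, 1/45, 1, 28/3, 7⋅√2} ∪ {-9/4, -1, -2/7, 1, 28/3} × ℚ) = ({-9/4, -1, -2/7, 1, 28/3} × ℝ) ∪ ({-9/4, -13/6, -4/3, 5, 28/3} × {-9/4, -1, 1/45, 1, 28/3, 7⋅√2})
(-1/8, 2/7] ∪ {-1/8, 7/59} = [-1/8, 2/7]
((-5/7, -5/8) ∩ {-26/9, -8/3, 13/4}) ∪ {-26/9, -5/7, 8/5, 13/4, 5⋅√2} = {-26/9, -5/7, 8/5, 13/4, 5⋅√2}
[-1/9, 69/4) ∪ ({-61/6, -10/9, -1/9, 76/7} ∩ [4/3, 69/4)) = [-1/9, 69/4)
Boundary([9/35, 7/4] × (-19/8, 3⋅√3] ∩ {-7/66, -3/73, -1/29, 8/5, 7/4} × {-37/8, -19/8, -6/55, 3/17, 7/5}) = {8/5, 7/4} × {-6/55, 3/17, 7/5}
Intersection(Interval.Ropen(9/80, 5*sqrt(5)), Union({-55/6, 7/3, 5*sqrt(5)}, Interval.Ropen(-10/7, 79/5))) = Interval.Ropen(9/80, 5*sqrt(5))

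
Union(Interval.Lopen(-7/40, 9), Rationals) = Union(Interval(-7/40, 9), Rationals)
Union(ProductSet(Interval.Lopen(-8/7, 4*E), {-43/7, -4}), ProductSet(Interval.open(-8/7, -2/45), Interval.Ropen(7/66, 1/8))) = Union(ProductSet(Interval.open(-8/7, -2/45), Interval.Ropen(7/66, 1/8)), ProductSet(Interval.Lopen(-8/7, 4*E), {-43/7, -4}))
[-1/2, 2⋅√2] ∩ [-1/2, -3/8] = [-1/2, -3/8]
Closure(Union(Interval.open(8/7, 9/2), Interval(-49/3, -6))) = Union(Interval(-49/3, -6), Interval(8/7, 9/2))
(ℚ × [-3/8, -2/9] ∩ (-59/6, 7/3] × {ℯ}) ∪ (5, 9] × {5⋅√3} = (5, 9] × {5⋅√3}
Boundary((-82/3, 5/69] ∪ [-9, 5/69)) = {-82/3, 5/69}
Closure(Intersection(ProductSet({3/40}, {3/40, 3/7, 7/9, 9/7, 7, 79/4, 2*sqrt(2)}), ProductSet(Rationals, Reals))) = ProductSet({3/40}, {3/40, 3/7, 7/9, 9/7, 7, 79/4, 2*sqrt(2)})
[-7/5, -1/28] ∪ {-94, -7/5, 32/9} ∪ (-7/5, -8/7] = {-94, 32/9} ∪ [-7/5, -1/28]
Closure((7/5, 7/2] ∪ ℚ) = ℚ ∪ (-∞, ∞)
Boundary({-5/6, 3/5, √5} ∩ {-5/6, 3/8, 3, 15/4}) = {-5/6}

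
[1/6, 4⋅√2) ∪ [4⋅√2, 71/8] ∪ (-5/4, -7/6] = (-5/4, -7/6] ∪ [1/6, 71/8]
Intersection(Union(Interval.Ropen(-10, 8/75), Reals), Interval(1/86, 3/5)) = Interval(1/86, 3/5)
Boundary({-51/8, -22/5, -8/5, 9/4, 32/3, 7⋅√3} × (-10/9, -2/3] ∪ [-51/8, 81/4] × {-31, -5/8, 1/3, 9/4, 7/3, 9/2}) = ([-51/8, 81/4] × {-31, -5/8, 1/3, 9/4, 7/3, 9/2}) ∪ ({-51/8, -22/5, -8/5, 9/4, 32/3, 7⋅√3} × [-10/9, -2/3])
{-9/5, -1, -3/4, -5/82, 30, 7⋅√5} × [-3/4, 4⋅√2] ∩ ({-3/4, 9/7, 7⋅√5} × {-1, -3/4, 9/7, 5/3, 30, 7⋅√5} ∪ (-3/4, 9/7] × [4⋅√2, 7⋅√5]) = ({-5/82} × {4⋅√2}) ∪ ({-3/4, 7⋅√5} × {-3/4, 9/7, 5/3})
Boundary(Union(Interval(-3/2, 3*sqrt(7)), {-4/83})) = {-3/2, 3*sqrt(7)}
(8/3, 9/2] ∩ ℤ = {3, 4}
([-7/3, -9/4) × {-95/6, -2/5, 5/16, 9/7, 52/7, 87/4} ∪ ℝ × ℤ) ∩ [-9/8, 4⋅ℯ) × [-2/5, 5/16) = [-9/8, 4⋅ℯ) × {0}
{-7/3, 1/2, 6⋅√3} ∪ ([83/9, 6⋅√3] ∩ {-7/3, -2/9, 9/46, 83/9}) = {-7/3, 1/2, 83/9, 6⋅√3}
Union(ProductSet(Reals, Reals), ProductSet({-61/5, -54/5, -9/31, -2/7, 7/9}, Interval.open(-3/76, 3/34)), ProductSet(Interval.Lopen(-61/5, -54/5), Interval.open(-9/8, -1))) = ProductSet(Reals, Reals)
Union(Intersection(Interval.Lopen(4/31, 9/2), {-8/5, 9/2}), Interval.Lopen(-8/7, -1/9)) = Union({9/2}, Interval.Lopen(-8/7, -1/9))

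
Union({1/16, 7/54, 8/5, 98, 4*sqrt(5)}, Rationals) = Union({4*sqrt(5)}, Rationals)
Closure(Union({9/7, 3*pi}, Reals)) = Reals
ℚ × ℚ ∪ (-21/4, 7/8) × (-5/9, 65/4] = (ℚ × ℚ) ∪ ((-21/4, 7/8) × (-5/9, 65/4])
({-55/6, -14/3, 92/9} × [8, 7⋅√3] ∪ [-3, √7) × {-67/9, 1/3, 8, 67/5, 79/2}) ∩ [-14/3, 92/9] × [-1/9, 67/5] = ([-3, √7) × {1/3, 8, 67/5}) ∪ ({-14/3, 92/9} × [8, 7⋅√3])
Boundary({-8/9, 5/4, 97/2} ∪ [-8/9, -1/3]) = {-8/9, -1/3, 5/4, 97/2}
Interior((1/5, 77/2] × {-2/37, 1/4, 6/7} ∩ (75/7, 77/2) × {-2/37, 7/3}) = ∅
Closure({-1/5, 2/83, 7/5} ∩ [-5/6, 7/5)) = {-1/5, 2/83}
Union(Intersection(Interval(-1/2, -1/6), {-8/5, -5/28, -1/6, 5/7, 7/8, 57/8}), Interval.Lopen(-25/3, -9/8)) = Union({-5/28, -1/6}, Interval.Lopen(-25/3, -9/8))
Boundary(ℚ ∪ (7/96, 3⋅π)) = (-∞, 7/96] ∪ [3⋅π, ∞)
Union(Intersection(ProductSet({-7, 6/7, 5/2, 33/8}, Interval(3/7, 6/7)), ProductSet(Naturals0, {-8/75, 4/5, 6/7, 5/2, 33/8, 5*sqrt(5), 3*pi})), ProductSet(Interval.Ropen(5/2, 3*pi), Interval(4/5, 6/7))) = ProductSet(Interval.Ropen(5/2, 3*pi), Interval(4/5, 6/7))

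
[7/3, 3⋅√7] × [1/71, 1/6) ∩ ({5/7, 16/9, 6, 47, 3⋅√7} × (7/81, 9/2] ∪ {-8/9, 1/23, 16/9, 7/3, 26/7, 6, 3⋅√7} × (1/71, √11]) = {7/3, 26/7, 6, 3⋅√7} × (1/71, 1/6)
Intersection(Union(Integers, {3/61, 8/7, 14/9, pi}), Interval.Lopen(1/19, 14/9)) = Union({8/7, 14/9}, Range(1, 2, 1))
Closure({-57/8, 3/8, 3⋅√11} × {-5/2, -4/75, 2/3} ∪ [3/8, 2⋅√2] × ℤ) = ([3/8, 2⋅√2] × ℤ) ∪ ({-57/8, 3/8, 3⋅√11} × {-5/2, -4/75, 2/3})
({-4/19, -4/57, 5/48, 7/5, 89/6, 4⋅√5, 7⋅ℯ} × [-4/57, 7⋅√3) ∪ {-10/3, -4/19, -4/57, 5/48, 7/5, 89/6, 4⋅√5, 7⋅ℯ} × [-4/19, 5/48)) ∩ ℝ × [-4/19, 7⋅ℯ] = ({-10/3, -4/19, -4/57, 5/48, 7/5, 89/6, 4⋅√5, 7⋅ℯ} × [-4/19, 5/48)) ∪ ({-4/19, -4/57, 5/48, 7/5, 89/6, 4⋅√5, 7⋅ℯ} × [-4/57, 7⋅√3))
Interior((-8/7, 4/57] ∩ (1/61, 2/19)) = (1/61, 4/57)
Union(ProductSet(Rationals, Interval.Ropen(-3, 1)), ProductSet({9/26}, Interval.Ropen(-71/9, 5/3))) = Union(ProductSet({9/26}, Interval.Ropen(-71/9, 5/3)), ProductSet(Rationals, Interval.Ropen(-3, 1)))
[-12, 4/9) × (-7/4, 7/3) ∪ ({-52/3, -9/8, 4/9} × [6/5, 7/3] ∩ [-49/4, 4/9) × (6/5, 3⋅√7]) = ({-9/8} × (6/5, 7/3]) ∪ ([-12, 4/9) × (-7/4, 7/3))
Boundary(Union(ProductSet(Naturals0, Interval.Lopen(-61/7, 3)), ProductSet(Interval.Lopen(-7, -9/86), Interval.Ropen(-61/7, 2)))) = Union(ProductSet(Complement(Naturals0, Interval.open(-7, -9/86)), Interval(-61/7, 3)), ProductSet({-7, -9/86}, Interval(-61/7, 2)), ProductSet(Interval(-7, -9/86), {-61/7, 2}), ProductSet(Naturals0, Union({-61/7}, Interval(2, 3))))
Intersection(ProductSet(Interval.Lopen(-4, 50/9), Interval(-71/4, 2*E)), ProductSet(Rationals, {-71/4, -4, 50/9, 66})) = ProductSet(Intersection(Interval.Lopen(-4, 50/9), Rationals), {-71/4, -4})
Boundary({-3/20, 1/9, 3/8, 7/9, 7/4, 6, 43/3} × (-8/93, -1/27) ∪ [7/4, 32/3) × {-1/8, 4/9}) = ([7/4, 32/3] × {-1/8, 4/9}) ∪ ({-3/20, 1/9, 3/8, 7/9, 7/4, 6, 43/3} × [-8/93, -1/27])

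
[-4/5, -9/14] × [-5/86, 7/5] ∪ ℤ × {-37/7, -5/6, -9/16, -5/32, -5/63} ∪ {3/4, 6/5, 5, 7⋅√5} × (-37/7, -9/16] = (ℤ × {-37/7, -5/6, -9/16, -5/32, -5/63}) ∪ ([-4/5, -9/14] × [-5/86, 7/5]) ∪ ({3/4, 6/5, 5, 7⋅√5} × (-37/7, -9/16])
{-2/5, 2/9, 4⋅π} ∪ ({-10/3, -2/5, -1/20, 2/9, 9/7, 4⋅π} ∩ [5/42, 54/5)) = {-2/5, 2/9, 9/7, 4⋅π}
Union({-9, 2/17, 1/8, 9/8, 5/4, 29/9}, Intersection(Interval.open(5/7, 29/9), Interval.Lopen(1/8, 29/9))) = Union({-9, 2/17, 1/8}, Interval.Lopen(5/7, 29/9))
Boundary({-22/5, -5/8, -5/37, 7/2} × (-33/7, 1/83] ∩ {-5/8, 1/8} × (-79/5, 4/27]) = {-5/8} × [-33/7, 1/83]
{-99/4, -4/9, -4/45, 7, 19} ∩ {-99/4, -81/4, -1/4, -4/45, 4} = {-99/4, -4/45}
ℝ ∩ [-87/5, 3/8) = [-87/5, 3/8)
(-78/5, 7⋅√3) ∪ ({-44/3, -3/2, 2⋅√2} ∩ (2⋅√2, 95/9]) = (-78/5, 7⋅√3)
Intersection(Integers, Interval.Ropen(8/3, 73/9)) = Range(3, 9, 1)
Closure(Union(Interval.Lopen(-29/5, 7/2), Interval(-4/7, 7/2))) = Interval(-29/5, 7/2)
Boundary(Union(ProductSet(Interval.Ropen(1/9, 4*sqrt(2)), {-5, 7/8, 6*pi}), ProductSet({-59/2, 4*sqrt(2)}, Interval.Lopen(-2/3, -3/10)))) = Union(ProductSet({-59/2, 4*sqrt(2)}, Interval(-2/3, -3/10)), ProductSet(Interval(1/9, 4*sqrt(2)), {-5, 7/8, 6*pi}))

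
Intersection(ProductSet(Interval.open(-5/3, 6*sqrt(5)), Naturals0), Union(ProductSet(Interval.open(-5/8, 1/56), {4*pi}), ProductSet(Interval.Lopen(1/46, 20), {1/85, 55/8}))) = EmptySet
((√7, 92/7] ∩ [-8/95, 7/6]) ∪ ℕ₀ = ℕ₀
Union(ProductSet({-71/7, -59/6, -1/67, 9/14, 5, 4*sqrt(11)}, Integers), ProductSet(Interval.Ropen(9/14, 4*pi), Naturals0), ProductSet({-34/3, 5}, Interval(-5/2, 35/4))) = Union(ProductSet({-34/3, 5}, Interval(-5/2, 35/4)), ProductSet({-71/7, -59/6, -1/67, 9/14, 5, 4*sqrt(11)}, Integers), ProductSet(Interval.Ropen(9/14, 4*pi), Naturals0))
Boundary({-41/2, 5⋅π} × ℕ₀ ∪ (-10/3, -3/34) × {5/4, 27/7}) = ({-41/2, 5⋅π} × ℕ₀) ∪ ([-10/3, -3/34] × {5/4, 27/7})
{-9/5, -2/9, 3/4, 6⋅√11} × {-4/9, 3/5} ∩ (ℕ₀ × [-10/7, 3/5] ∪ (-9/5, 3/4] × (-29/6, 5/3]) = {-2/9, 3/4} × {-4/9, 3/5}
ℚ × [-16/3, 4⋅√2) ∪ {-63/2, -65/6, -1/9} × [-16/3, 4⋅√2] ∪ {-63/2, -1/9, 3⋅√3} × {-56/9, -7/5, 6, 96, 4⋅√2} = (ℚ × [-16/3, 4⋅√2)) ∪ ({-63/2, -65/6, -1/9} × [-16/3, 4⋅√2]) ∪ ({-63/2, -1/9, 3⋅√3} × {-56/9, -7/5, 6, 96, 4⋅√2})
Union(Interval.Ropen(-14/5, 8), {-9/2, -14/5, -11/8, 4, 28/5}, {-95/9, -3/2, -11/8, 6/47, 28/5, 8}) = Union({-95/9, -9/2}, Interval(-14/5, 8))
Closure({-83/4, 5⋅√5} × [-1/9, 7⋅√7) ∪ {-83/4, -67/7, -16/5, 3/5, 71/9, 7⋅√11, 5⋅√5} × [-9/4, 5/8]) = ({-83/4, 5⋅√5} × [-1/9, 7⋅√7]) ∪ ({-83/4, -67/7, -16/5, 3/5, 71/9, 7⋅√11, 5⋅√5} × [-9/4, 5/8])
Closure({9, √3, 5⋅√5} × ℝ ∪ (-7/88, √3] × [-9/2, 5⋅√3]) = ({9, √3, 5⋅√5} × ℝ) ∪ ([-7/88, √3] × [-9/2, 5⋅√3])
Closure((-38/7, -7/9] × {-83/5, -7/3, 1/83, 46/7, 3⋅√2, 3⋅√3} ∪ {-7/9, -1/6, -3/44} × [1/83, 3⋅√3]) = ({-7/9, -1/6, -3/44} × [1/83, 3⋅√3]) ∪ ([-38/7, -7/9] × {-83/5, -7/3, 1/83, 46/7, 3⋅√2, 3⋅√3})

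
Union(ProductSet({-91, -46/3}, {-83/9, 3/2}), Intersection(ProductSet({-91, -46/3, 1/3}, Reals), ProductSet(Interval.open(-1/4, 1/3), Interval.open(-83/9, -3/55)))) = ProductSet({-91, -46/3}, {-83/9, 3/2})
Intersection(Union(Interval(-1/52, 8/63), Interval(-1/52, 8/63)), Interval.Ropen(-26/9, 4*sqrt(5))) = Interval(-1/52, 8/63)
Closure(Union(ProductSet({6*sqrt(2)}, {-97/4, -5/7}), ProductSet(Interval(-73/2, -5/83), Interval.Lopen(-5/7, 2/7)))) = Union(ProductSet({6*sqrt(2)}, {-97/4, -5/7}), ProductSet(Interval(-73/2, -5/83), Interval(-5/7, 2/7)))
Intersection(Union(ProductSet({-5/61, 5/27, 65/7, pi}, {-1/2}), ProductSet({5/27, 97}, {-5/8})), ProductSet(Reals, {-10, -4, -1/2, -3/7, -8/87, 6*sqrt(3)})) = ProductSet({-5/61, 5/27, 65/7, pi}, {-1/2})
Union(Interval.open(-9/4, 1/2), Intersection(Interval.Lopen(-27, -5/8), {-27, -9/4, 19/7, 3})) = Interval.Ropen(-9/4, 1/2)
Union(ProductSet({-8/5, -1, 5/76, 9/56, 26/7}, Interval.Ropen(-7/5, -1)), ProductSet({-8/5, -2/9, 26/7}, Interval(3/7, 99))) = Union(ProductSet({-8/5, -2/9, 26/7}, Interval(3/7, 99)), ProductSet({-8/5, -1, 5/76, 9/56, 26/7}, Interval.Ropen(-7/5, -1)))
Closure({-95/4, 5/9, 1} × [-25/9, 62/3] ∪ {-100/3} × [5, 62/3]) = ({-100/3} × [5, 62/3]) ∪ ({-95/4, 5/9, 1} × [-25/9, 62/3])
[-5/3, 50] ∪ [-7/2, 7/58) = [-7/2, 50]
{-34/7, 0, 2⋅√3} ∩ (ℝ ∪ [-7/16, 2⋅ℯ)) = {-34/7, 0, 2⋅√3}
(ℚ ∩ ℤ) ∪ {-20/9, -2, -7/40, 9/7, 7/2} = ℤ ∪ {-20/9, -7/40, 9/7, 7/2}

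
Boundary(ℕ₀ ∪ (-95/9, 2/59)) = {-95/9, 2/59} ∪ (ℕ₀ \ (-95/9, 2/59))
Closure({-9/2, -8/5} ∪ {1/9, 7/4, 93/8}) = {-9/2, -8/5, 1/9, 7/4, 93/8}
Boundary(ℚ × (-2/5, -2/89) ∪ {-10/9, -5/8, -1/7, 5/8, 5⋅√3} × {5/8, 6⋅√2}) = (ℝ × [-2/5, -2/89]) ∪ ({-10/9, -5/8, -1/7, 5/8, 5⋅√3} × {5/8, 6⋅√2})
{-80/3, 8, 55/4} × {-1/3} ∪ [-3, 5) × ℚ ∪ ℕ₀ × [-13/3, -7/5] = ({-80/3, 8, 55/4} × {-1/3}) ∪ ([-3, 5) × ℚ) ∪ (ℕ₀ × [-13/3, -7/5])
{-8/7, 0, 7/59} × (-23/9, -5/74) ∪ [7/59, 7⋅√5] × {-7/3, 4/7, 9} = ({-8/7, 0, 7/59} × (-23/9, -5/74)) ∪ ([7/59, 7⋅√5] × {-7/3, 4/7, 9})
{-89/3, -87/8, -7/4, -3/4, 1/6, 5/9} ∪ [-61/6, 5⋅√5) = {-89/3, -87/8} ∪ [-61/6, 5⋅√5)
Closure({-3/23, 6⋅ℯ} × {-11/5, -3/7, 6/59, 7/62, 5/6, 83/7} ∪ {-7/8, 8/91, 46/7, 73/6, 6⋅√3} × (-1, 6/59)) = ({-3/23, 6⋅ℯ} × {-11/5, -3/7, 6/59, 7/62, 5/6, 83/7}) ∪ ({-7/8, 8/91, 46/7, 73/6, 6⋅√3} × [-1, 6/59])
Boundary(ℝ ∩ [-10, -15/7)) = {-10, -15/7}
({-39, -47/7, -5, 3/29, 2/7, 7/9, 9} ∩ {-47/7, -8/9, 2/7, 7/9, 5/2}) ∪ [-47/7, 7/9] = [-47/7, 7/9]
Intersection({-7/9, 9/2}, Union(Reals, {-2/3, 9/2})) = {-7/9, 9/2}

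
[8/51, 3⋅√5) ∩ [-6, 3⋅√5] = [8/51, 3⋅√5)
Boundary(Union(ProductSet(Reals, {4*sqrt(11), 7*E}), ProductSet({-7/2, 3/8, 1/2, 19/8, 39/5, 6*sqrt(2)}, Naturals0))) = Union(ProductSet({-7/2, 3/8, 1/2, 19/8, 39/5, 6*sqrt(2)}, Naturals0), ProductSet(Reals, {4*sqrt(11), 7*E}))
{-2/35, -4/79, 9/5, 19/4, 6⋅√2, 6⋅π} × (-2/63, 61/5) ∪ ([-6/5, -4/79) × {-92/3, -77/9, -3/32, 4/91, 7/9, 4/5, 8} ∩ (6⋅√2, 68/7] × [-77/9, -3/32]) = {-2/35, -4/79, 9/5, 19/4, 6⋅√2, 6⋅π} × (-2/63, 61/5)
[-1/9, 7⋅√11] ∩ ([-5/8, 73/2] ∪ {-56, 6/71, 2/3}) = [-1/9, 7⋅√11]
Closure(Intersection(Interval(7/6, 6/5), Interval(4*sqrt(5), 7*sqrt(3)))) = EmptySet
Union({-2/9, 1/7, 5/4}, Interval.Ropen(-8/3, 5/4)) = Interval(-8/3, 5/4)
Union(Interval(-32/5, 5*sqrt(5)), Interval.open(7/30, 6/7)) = Interval(-32/5, 5*sqrt(5))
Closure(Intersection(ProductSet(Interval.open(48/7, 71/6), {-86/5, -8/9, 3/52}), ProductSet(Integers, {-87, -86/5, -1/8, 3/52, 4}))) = ProductSet(Range(7, 12, 1), {-86/5, 3/52})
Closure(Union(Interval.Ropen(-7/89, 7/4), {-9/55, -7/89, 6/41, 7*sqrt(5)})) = Union({-9/55, 7*sqrt(5)}, Interval(-7/89, 7/4))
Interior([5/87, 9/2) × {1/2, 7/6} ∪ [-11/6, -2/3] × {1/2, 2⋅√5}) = ∅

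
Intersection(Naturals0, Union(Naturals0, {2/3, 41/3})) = Naturals0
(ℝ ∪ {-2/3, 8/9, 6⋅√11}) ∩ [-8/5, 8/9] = [-8/5, 8/9]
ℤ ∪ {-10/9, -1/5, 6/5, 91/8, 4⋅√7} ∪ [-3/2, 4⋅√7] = ℤ ∪ [-3/2, 4⋅√7] ∪ {91/8}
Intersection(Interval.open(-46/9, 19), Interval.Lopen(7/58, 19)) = Interval.open(7/58, 19)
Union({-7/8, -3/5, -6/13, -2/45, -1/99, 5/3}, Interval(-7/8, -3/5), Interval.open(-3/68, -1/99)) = Union({-6/13, -2/45, 5/3}, Interval(-7/8, -3/5), Interval.Lopen(-3/68, -1/99))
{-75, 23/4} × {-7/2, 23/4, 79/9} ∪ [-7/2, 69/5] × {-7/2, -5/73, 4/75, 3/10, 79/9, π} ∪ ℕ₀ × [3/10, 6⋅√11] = ({-75, 23/4} × {-7/2, 23/4, 79/9}) ∪ (ℕ₀ × [3/10, 6⋅√11]) ∪ ([-7/2, 69/5] × {-7/2, -5/73, 4/75, 3/10, 79/9, π})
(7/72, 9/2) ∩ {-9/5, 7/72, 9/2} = ∅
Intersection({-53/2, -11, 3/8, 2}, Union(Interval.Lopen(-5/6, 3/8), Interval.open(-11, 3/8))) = {3/8}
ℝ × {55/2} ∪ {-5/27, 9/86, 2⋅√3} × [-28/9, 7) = (ℝ × {55/2}) ∪ ({-5/27, 9/86, 2⋅√3} × [-28/9, 7))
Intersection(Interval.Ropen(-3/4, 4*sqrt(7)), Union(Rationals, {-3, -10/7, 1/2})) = Intersection(Interval.Ropen(-3/4, 4*sqrt(7)), Rationals)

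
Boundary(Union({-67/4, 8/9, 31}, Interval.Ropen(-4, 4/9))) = {-67/4, -4, 4/9, 8/9, 31}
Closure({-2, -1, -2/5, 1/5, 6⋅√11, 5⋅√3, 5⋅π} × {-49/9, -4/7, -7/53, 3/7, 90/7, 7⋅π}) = {-2, -1, -2/5, 1/5, 6⋅√11, 5⋅√3, 5⋅π} × {-49/9, -4/7, -7/53, 3/7, 90/7, 7⋅π}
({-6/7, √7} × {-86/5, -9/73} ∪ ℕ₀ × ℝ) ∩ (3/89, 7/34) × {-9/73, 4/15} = ∅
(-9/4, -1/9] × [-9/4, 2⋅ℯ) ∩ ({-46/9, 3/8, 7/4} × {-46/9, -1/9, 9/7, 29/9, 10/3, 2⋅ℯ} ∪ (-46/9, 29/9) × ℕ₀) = (-9/4, -1/9] × {0, 1, …, 5}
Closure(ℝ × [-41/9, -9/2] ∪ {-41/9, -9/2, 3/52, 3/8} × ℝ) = ({-41/9, -9/2, 3/52, 3/8} × ℝ) ∪ (ℝ × [-41/9, -9/2])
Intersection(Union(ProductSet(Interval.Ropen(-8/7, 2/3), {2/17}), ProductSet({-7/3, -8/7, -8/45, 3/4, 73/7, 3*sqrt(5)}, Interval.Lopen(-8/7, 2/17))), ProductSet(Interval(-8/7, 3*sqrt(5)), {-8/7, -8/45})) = ProductSet({-8/7, -8/45, 3/4, 3*sqrt(5)}, {-8/45})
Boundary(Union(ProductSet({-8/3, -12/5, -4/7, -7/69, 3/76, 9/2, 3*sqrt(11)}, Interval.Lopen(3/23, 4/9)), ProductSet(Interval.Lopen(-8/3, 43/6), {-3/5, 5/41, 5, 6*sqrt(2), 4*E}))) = Union(ProductSet({-8/3, -12/5, -4/7, -7/69, 3/76, 9/2, 3*sqrt(11)}, Interval(3/23, 4/9)), ProductSet(Interval(-8/3, 43/6), {-3/5, 5/41, 5, 6*sqrt(2), 4*E}))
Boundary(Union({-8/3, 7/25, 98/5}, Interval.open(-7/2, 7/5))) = {-7/2, 7/5, 98/5}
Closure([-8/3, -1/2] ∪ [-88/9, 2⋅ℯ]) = [-88/9, 2⋅ℯ]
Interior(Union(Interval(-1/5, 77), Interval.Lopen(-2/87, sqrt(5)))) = Interval.open(-1/5, 77)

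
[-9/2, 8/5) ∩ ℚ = ℚ ∩ [-9/2, 8/5)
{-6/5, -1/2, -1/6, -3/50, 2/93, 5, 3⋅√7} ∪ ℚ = ℚ ∪ {3⋅√7}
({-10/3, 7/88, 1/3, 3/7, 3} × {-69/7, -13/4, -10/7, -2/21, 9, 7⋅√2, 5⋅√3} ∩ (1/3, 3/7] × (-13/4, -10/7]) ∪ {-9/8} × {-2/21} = ({-9/8} × {-2/21}) ∪ ({3/7} × {-10/7})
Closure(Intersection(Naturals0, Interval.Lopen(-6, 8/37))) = Range(0, 1, 1)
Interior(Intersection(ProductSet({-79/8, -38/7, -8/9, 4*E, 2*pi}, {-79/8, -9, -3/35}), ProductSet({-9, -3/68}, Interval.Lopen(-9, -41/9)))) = EmptySet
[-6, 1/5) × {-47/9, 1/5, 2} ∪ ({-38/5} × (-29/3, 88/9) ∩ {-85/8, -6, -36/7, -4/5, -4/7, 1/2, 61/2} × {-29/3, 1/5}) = [-6, 1/5) × {-47/9, 1/5, 2}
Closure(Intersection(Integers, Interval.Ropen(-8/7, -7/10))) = Range(-1, 0, 1)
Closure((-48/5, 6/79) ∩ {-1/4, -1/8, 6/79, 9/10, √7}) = {-1/4, -1/8}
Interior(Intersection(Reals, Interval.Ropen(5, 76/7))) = Interval.open(5, 76/7)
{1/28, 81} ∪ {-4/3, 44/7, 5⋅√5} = {-4/3, 1/28, 44/7, 81, 5⋅√5}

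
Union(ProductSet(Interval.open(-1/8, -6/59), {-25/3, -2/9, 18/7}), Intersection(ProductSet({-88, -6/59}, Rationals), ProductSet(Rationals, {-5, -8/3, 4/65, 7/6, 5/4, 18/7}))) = Union(ProductSet({-88, -6/59}, {-5, -8/3, 4/65, 7/6, 5/4, 18/7}), ProductSet(Interval.open(-1/8, -6/59), {-25/3, -2/9, 18/7}))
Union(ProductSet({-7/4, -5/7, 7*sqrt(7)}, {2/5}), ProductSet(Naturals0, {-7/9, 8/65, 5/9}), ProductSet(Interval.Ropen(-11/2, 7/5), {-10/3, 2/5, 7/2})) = Union(ProductSet({-7/4, -5/7, 7*sqrt(7)}, {2/5}), ProductSet(Interval.Ropen(-11/2, 7/5), {-10/3, 2/5, 7/2}), ProductSet(Naturals0, {-7/9, 8/65, 5/9}))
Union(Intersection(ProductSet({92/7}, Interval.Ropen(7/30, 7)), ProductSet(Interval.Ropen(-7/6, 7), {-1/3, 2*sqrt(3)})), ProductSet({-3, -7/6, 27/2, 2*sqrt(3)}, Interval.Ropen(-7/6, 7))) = ProductSet({-3, -7/6, 27/2, 2*sqrt(3)}, Interval.Ropen(-7/6, 7))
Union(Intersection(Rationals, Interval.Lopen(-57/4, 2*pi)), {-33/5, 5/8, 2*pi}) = Union({2*pi}, Intersection(Interval.Lopen(-57/4, 2*pi), Rationals))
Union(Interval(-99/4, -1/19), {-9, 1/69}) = Union({1/69}, Interval(-99/4, -1/19))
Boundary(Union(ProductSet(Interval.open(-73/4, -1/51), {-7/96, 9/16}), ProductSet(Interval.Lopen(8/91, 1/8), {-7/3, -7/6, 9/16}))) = Union(ProductSet(Interval(-73/4, -1/51), {-7/96, 9/16}), ProductSet(Interval(8/91, 1/8), {-7/3, -7/6, 9/16}))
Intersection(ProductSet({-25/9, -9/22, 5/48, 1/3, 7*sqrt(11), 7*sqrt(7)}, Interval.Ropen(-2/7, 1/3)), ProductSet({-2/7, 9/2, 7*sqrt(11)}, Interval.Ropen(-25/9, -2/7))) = EmptySet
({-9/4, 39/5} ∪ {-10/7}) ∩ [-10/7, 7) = {-10/7}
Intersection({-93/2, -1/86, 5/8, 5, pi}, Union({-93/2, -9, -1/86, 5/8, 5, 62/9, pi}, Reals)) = {-93/2, -1/86, 5/8, 5, pi}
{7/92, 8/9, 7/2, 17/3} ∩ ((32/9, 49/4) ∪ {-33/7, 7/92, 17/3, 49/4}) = {7/92, 17/3}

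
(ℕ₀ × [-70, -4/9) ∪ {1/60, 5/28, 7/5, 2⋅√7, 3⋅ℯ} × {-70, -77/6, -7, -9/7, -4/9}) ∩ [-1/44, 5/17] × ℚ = ({1/60, 5/28} × {-70, -77/6, -7, -9/7, -4/9}) ∪ ({0} × (ℚ ∩ [-70, -4/9)))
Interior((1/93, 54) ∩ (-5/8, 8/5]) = (1/93, 8/5)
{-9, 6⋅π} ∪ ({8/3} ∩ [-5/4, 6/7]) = {-9, 6⋅π}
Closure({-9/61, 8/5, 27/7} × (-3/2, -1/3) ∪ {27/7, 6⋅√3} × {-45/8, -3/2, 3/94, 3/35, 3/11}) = ({-9/61, 8/5, 27/7} × [-3/2, -1/3]) ∪ ({27/7, 6⋅√3} × {-45/8, -3/2, 3/94, 3/35, 3/11})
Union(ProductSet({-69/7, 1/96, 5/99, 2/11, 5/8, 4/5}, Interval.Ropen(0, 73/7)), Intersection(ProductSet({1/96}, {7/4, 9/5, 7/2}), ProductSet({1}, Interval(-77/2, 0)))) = ProductSet({-69/7, 1/96, 5/99, 2/11, 5/8, 4/5}, Interval.Ropen(0, 73/7))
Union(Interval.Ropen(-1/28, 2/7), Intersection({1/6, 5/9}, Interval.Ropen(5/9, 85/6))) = Union({5/9}, Interval.Ropen(-1/28, 2/7))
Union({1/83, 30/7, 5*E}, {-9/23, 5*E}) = {-9/23, 1/83, 30/7, 5*E}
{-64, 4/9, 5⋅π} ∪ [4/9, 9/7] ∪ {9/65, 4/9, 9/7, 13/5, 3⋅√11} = {-64, 9/65, 13/5, 3⋅√11, 5⋅π} ∪ [4/9, 9/7]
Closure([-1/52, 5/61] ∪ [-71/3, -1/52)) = [-71/3, 5/61]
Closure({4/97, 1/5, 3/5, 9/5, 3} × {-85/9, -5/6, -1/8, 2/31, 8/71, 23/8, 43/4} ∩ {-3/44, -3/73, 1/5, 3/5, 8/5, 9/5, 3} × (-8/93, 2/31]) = {1/5, 3/5, 9/5, 3} × {2/31}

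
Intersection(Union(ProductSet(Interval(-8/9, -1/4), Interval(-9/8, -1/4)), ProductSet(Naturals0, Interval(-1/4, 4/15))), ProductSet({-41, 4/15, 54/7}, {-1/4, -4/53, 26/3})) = EmptySet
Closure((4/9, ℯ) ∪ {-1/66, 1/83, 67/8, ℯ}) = {-1/66, 1/83, 67/8} ∪ [4/9, ℯ]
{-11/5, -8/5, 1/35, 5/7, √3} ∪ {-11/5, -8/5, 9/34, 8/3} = {-11/5, -8/5, 1/35, 9/34, 5/7, 8/3, √3}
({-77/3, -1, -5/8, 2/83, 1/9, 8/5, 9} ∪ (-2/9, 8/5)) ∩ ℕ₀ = {0, 1} ∪ {9}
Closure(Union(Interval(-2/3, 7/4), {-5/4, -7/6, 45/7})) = Union({-5/4, -7/6, 45/7}, Interval(-2/3, 7/4))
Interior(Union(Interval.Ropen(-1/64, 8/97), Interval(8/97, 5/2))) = Interval.open(-1/64, 5/2)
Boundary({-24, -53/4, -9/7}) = {-24, -53/4, -9/7}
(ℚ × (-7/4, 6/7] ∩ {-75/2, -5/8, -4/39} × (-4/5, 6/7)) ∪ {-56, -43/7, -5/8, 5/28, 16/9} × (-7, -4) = ({-75/2, -5/8, -4/39} × (-4/5, 6/7)) ∪ ({-56, -43/7, -5/8, 5/28, 16/9} × (-7, -4))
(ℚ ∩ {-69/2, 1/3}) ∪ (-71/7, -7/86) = {-69/2, 1/3} ∪ (-71/7, -7/86)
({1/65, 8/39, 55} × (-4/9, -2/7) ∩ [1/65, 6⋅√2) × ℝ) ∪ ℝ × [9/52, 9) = (ℝ × [9/52, 9)) ∪ ({1/65, 8/39} × (-4/9, -2/7))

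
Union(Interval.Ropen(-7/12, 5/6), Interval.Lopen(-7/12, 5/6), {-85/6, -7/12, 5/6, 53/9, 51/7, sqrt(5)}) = Union({-85/6, 53/9, 51/7, sqrt(5)}, Interval(-7/12, 5/6))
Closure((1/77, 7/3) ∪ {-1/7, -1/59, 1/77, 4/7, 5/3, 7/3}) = {-1/7, -1/59} ∪ [1/77, 7/3]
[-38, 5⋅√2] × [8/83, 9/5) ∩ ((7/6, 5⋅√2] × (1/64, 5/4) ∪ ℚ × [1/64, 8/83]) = ((ℚ ∩ [-38, 5⋅√2]) × {8/83}) ∪ ((7/6, 5⋅√2] × [8/83, 5/4))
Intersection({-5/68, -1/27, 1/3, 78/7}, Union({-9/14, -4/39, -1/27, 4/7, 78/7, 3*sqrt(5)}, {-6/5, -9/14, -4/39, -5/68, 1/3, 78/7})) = {-5/68, -1/27, 1/3, 78/7}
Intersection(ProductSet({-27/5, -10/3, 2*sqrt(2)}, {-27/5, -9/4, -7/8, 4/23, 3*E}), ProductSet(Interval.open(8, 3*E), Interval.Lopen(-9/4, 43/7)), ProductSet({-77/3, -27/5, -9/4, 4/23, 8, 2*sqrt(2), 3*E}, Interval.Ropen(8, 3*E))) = EmptySet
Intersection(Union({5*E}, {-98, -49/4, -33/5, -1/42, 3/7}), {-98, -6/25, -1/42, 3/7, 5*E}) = {-98, -1/42, 3/7, 5*E}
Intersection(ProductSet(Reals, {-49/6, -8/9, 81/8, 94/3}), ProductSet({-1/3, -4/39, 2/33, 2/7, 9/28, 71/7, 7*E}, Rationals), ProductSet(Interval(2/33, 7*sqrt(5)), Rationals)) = ProductSet({2/33, 2/7, 9/28, 71/7}, {-49/6, -8/9, 81/8, 94/3})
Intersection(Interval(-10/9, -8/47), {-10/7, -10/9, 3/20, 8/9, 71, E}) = {-10/9}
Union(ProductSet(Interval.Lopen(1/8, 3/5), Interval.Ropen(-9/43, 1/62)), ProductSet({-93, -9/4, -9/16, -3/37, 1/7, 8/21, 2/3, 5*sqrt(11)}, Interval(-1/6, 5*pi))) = Union(ProductSet({-93, -9/4, -9/16, -3/37, 1/7, 8/21, 2/3, 5*sqrt(11)}, Interval(-1/6, 5*pi)), ProductSet(Interval.Lopen(1/8, 3/5), Interval.Ropen(-9/43, 1/62)))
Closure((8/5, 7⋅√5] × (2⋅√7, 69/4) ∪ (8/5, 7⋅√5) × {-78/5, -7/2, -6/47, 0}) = ({8/5, 7⋅√5} × [2⋅√7, 69/4]) ∪ ((8/5, 7⋅√5] × (2⋅√7, 69/4)) ∪ ([8/5, 7⋅√5] × {-78/5, -7/2, -6/47, 0, 69/4, 2⋅√7})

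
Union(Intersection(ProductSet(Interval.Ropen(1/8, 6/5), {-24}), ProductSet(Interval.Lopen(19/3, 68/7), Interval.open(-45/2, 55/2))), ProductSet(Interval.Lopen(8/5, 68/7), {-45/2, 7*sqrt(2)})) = ProductSet(Interval.Lopen(8/5, 68/7), {-45/2, 7*sqrt(2)})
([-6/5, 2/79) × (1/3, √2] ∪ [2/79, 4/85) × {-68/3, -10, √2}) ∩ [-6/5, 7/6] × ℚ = ([2/79, 4/85) × {-68/3, -10}) ∪ ([-6/5, 2/79) × (ℚ ∩ (1/3, √2]))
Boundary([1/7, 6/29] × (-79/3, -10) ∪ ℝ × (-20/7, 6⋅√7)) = ({1/7, 6/29} × [-79/3, -10]) ∪ ([1/7, 6/29] × {-79/3, -10}) ∪ ((-∞, ∞) × {-20/7, 6⋅√7})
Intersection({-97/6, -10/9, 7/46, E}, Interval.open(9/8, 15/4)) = {E}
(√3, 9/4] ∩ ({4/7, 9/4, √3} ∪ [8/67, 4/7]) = {9/4}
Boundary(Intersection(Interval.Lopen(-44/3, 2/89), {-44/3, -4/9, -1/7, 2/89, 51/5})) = {-4/9, -1/7, 2/89}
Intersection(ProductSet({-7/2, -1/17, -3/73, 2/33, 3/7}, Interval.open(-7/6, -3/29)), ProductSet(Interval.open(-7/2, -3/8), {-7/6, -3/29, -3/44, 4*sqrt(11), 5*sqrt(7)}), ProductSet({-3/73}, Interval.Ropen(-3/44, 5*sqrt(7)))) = EmptySet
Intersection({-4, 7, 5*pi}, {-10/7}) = EmptySet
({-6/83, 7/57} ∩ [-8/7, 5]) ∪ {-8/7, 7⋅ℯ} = {-8/7, -6/83, 7/57, 7⋅ℯ}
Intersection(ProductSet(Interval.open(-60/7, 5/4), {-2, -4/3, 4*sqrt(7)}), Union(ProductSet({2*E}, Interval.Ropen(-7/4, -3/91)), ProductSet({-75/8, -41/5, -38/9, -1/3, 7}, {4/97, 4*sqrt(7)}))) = ProductSet({-41/5, -38/9, -1/3}, {4*sqrt(7)})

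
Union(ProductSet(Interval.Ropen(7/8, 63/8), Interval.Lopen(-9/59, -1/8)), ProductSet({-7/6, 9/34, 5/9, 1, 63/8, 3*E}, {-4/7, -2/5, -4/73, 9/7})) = Union(ProductSet({-7/6, 9/34, 5/9, 1, 63/8, 3*E}, {-4/7, -2/5, -4/73, 9/7}), ProductSet(Interval.Ropen(7/8, 63/8), Interval.Lopen(-9/59, -1/8)))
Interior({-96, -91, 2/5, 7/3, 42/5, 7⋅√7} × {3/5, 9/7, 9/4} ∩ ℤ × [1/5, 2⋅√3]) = ∅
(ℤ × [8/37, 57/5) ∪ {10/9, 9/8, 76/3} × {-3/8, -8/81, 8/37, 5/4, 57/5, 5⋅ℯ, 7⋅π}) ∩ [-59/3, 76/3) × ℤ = {-19, -18, …, 25} × {1, 2, …, 11}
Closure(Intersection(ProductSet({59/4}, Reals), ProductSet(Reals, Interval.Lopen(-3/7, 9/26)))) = ProductSet({59/4}, Interval(-3/7, 9/26))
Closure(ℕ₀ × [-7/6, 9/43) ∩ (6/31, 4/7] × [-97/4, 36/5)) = ∅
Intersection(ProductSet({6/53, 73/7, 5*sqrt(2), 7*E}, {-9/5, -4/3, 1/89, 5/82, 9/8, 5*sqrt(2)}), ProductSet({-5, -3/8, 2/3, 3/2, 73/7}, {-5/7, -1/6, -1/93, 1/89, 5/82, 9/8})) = ProductSet({73/7}, {1/89, 5/82, 9/8})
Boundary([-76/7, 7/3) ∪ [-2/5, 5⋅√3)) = {-76/7, 5⋅√3}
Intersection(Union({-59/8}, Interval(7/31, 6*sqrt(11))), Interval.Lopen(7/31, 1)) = Interval.Lopen(7/31, 1)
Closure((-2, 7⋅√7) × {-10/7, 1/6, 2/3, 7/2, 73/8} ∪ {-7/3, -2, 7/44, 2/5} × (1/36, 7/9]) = ({-7/3, -2, 7/44, 2/5} × [1/36, 7/9]) ∪ ([-2, 7⋅√7] × {-10/7, 1/6, 2/3, 7/2, 73/8})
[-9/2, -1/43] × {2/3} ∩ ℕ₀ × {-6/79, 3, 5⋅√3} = ∅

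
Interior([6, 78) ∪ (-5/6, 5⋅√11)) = (-5/6, 78)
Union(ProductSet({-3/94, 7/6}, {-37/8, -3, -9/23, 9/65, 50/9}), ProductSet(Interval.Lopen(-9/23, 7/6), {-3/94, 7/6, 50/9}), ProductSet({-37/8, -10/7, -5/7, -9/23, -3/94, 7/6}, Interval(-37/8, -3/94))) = Union(ProductSet({-3/94, 7/6}, {-37/8, -3, -9/23, 9/65, 50/9}), ProductSet({-37/8, -10/7, -5/7, -9/23, -3/94, 7/6}, Interval(-37/8, -3/94)), ProductSet(Interval.Lopen(-9/23, 7/6), {-3/94, 7/6, 50/9}))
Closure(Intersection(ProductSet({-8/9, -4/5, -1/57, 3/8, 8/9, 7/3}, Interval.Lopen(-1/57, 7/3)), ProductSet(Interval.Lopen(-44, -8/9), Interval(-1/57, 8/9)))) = ProductSet({-8/9}, Interval(-1/57, 8/9))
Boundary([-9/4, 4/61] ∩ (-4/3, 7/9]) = {-4/3, 4/61}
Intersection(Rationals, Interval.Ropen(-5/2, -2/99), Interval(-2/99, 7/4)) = EmptySet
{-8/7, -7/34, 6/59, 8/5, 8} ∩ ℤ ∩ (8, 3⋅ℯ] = ∅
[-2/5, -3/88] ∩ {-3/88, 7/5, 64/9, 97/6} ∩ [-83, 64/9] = {-3/88}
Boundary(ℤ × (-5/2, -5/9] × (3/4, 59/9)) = ℤ × [-5/2, -5/9] × [3/4, 59/9]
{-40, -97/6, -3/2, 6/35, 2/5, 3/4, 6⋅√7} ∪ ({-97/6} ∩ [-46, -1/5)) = {-40, -97/6, -3/2, 6/35, 2/5, 3/4, 6⋅√7}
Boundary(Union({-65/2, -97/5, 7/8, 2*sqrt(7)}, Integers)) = Union({-65/2, -97/5, 7/8, 2*sqrt(7)}, Integers)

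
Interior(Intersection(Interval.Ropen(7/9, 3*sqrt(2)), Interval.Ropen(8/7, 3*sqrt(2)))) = Interval.open(8/7, 3*sqrt(2))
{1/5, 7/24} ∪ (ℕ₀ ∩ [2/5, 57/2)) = {1/5, 7/24} ∪ {1, 2, …, 28}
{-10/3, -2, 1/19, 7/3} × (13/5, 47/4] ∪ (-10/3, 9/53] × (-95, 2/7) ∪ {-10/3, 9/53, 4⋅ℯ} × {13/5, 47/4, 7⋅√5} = ({-10/3, -2, 1/19, 7/3} × (13/5, 47/4]) ∪ ((-10/3, 9/53] × (-95, 2/7)) ∪ ({-10/3, 9/53, 4⋅ℯ} × {13/5, 47/4, 7⋅√5})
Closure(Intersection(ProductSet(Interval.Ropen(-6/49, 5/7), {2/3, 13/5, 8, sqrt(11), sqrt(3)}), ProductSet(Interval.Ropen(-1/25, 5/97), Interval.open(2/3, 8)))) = ProductSet(Interval(-1/25, 5/97), {13/5, sqrt(11), sqrt(3)})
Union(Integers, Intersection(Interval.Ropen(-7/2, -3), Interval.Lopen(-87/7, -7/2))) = Union({-7/2}, Integers)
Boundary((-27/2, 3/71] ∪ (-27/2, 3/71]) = {-27/2, 3/71}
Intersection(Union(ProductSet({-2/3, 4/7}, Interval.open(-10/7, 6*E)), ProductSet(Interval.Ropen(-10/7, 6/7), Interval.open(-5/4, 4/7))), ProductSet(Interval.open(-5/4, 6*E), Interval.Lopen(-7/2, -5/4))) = ProductSet({-2/3, 4/7}, Interval.Lopen(-10/7, -5/4))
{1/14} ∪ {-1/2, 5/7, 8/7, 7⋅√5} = {-1/2, 1/14, 5/7, 8/7, 7⋅√5}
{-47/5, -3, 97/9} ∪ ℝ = ℝ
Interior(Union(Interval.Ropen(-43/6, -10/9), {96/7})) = Interval.open(-43/6, -10/9)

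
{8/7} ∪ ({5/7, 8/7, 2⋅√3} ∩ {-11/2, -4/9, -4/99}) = {8/7}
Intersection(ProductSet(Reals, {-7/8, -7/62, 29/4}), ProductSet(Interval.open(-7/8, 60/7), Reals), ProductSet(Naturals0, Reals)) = ProductSet(Range(0, 9, 1), {-7/8, -7/62, 29/4})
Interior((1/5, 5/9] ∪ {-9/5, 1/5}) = (1/5, 5/9)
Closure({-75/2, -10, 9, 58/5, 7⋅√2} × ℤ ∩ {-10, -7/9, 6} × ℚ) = {-10} × ℤ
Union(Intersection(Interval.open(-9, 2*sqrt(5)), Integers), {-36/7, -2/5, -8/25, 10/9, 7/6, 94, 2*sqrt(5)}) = Union({-36/7, -2/5, -8/25, 10/9, 7/6, 94, 2*sqrt(5)}, Range(-8, 5, 1))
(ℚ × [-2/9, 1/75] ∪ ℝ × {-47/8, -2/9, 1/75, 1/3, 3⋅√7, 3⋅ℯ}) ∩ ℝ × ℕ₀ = ℚ × {0}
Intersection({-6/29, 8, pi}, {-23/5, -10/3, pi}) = {pi}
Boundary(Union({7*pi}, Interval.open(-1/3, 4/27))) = {-1/3, 4/27, 7*pi}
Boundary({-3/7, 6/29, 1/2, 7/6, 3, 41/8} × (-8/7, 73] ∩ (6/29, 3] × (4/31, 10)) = {1/2, 7/6, 3} × [4/31, 10]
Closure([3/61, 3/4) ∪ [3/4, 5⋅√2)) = [3/61, 5⋅√2]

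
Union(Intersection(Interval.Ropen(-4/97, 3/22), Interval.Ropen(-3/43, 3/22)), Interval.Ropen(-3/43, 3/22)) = Interval.Ropen(-3/43, 3/22)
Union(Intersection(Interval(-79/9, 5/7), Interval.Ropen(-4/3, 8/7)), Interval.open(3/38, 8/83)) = Interval(-4/3, 5/7)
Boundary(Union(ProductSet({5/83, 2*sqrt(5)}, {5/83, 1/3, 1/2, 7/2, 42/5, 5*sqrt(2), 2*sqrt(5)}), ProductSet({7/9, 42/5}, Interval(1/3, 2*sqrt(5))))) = Union(ProductSet({5/83, 2*sqrt(5)}, {5/83, 1/3, 1/2, 7/2, 42/5, 5*sqrt(2), 2*sqrt(5)}), ProductSet({7/9, 42/5}, Interval(1/3, 2*sqrt(5))))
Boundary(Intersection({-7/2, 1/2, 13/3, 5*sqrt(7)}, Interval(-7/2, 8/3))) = {-7/2, 1/2}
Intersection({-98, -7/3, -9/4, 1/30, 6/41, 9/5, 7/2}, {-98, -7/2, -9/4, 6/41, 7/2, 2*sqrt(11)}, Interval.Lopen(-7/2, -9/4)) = {-9/4}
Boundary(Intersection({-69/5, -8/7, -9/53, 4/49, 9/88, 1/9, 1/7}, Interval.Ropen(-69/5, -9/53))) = {-69/5, -8/7}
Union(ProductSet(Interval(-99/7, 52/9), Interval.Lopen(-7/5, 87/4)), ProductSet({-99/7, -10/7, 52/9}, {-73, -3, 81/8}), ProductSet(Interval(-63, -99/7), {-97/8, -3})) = Union(ProductSet({-99/7, -10/7, 52/9}, {-73, -3, 81/8}), ProductSet(Interval(-63, -99/7), {-97/8, -3}), ProductSet(Interval(-99/7, 52/9), Interval.Lopen(-7/5, 87/4)))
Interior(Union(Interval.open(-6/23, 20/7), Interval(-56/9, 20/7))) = Interval.open(-56/9, 20/7)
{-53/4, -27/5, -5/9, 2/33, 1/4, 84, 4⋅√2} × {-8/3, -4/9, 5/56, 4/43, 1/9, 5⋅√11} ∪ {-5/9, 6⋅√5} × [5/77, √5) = ({-5/9, 6⋅√5} × [5/77, √5)) ∪ ({-53/4, -27/5, -5/9, 2/33, 1/4, 84, 4⋅√2} × {-8/3, -4/9, 5/56, 4/43, 1/9, 5⋅√11})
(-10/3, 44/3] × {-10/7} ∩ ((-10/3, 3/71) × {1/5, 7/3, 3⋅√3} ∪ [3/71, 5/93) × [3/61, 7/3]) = ∅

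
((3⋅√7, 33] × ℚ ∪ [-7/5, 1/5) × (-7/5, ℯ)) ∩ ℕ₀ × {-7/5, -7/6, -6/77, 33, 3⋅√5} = ({0} × {-7/6, -6/77}) ∪ ({8, 9, …, 33} × {-7/5, -7/6, -6/77, 33})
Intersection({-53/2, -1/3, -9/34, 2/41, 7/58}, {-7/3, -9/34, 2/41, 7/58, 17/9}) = {-9/34, 2/41, 7/58}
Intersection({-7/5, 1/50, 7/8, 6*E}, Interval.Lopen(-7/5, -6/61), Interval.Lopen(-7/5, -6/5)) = EmptySet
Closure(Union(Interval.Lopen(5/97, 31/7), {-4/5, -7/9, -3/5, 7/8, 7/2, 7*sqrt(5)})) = Union({-4/5, -7/9, -3/5, 7*sqrt(5)}, Interval(5/97, 31/7))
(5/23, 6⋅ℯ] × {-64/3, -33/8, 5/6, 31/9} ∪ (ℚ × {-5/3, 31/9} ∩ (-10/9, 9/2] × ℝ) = ((ℚ ∩ (-10/9, 9/2]) × {-5/3, 31/9}) ∪ ((5/23, 6⋅ℯ] × {-64/3, -33/8, 5/6, 31/9})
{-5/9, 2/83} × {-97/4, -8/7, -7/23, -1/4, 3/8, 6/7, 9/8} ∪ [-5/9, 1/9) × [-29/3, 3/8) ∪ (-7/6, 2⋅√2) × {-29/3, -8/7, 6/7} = ([-5/9, 1/9) × [-29/3, 3/8)) ∪ ({-5/9, 2/83} × {-97/4, -8/7, -7/23, -1/4, 3/8, 6/7, 9/8}) ∪ ((-7/6, 2⋅√2) × {-29/3, -8/7, 6/7})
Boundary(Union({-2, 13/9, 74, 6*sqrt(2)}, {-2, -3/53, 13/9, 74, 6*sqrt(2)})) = {-2, -3/53, 13/9, 74, 6*sqrt(2)}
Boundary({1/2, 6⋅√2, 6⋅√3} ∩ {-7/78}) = ∅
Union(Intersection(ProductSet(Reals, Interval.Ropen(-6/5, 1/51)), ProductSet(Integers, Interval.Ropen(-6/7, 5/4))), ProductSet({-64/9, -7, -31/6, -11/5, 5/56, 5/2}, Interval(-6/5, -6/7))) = Union(ProductSet({-64/9, -7, -31/6, -11/5, 5/56, 5/2}, Interval(-6/5, -6/7)), ProductSet(Integers, Interval.Ropen(-6/7, 1/51)))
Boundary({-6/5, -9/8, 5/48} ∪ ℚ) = ℝ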